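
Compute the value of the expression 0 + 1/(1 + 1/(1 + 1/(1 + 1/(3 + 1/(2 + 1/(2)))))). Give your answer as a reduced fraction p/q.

39/61

a_0 = 0: 0/1
a_1 = 1: 1/1
a_2 = 1: 1/2
a_3 = 1: 2/3
a_4 = 3: 7/11
a_5 = 2: 16/25
a_6 = 2: 39/61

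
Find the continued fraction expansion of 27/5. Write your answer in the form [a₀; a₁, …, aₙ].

27 ÷ 5 → quotient 5, remainder 2
5 ÷ 2 → quotient 2, remainder 1
2 ÷ 1 → quotient 2, remainder 0

[5; 2, 2]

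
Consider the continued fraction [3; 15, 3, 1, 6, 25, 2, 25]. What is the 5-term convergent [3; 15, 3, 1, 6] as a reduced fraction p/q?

Compute successive convergents:
a_0 = 3: 3/1
a_1 = 15: 46/15
a_2 = 3: 141/46
a_3 = 1: 187/61
a_4 = 6: 1263/412

1263/412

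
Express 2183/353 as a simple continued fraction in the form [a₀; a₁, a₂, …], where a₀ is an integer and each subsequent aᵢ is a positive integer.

[6; 5, 2, 3, 9]

Run the Euclidean algorithm, recording each quotient:
2183 ÷ 353 → quotient 6, remainder 65
353 ÷ 65 → quotient 5, remainder 28
65 ÷ 28 → quotient 2, remainder 9
28 ÷ 9 → quotient 3, remainder 1
9 ÷ 1 → quotient 9, remainder 0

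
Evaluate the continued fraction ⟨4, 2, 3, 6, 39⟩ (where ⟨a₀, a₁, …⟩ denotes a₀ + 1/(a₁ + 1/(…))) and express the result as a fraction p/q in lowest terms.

Start with 39.
6 + 1/(39/1) = 6 + 1/39 = 235/39
3 + 1/(235/39) = 3 + 39/235 = 744/235
2 + 1/(744/235) = 2 + 235/744 = 1723/744
4 + 1/(1723/744) = 4 + 744/1723 = 7636/1723

7636/1723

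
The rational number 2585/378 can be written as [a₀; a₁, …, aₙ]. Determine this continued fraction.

[6; 1, 5, 5, 12]

⌊2585/378⌋ = 6, remainder 317
⌊378/317⌋ = 1, remainder 61
⌊317/61⌋ = 5, remainder 12
⌊61/12⌋ = 5, remainder 1
⌊12/1⌋ = 12, remainder 0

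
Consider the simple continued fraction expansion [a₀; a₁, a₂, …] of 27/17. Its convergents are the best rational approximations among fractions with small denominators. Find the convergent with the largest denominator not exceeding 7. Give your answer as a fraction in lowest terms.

a_0 = 1: 1/1  (≤ bound)
a_1 = 1: 2/1  (≤ bound)
a_2 = 1: 3/2  (≤ bound)
a_3 = 2: 8/5  (≤ bound)
a_4 = 3: 27/17  (> 7, stop)

8/5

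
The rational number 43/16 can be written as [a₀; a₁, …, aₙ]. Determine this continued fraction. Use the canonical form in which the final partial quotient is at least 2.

[2; 1, 2, 5]

Run the Euclidean algorithm, recording each quotient:
43 ÷ 16 → quotient 2, remainder 11
16 ÷ 11 → quotient 1, remainder 5
11 ÷ 5 → quotient 2, remainder 1
5 ÷ 1 → quotient 5, remainder 0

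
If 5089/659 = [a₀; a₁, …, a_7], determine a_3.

⌊5089/659⌋ = 7, remainder 476
⌊659/476⌋ = 1, remainder 183
⌊476/183⌋ = 2, remainder 110
⌊183/110⌋ = 1, remainder 73

1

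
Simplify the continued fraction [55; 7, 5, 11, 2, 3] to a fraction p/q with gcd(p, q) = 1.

Build up convergents one term at a time:
a_0 = 55: 55/1
a_1 = 7: 386/7
a_2 = 5: 1985/36
a_3 = 11: 22221/403
a_4 = 2: 46427/842
a_5 = 3: 161502/2929

161502/2929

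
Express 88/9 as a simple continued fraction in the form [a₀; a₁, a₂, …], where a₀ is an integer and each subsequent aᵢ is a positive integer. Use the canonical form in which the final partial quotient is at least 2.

[9; 1, 3, 2]

88 = 9·9 + 7, so a_0 = 9
9 = 1·7 + 2, so a_1 = 1
7 = 3·2 + 1, so a_2 = 3
2 = 2·1 + 0, so a_3 = 2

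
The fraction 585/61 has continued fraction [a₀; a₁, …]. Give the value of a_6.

Apply division with remainder until the remainder is 0:
585 ÷ 61 → quotient 9, remainder 36
61 ÷ 36 → quotient 1, remainder 25
36 ÷ 25 → quotient 1, remainder 11
25 ÷ 11 → quotient 2, remainder 3
11 ÷ 3 → quotient 3, remainder 2
3 ÷ 2 → quotient 1, remainder 1
2 ÷ 1 → quotient 2, remainder 0

2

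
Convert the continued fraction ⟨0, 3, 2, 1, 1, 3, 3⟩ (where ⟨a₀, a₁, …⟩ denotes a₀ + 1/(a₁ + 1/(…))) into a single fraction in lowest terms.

Start with 3.
3 + 1/(3/1) = 3 + 1/3 = 10/3
1 + 1/(10/3) = 1 + 3/10 = 13/10
1 + 1/(13/10) = 1 + 10/13 = 23/13
2 + 1/(23/13) = 2 + 13/23 = 59/23
3 + 1/(59/23) = 3 + 23/59 = 200/59
0 + 1/(200/59) = 0 + 59/200 = 59/200

59/200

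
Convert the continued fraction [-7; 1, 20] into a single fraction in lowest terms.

Use the convergent recurrence hₖ = aₖ·hₖ₋₁ + hₖ₋₂ (and likewise for the denominators kₖ):
a_0 = -7: -7/1
a_1 = 1: -6/1
a_2 = 20: -127/21

-127/21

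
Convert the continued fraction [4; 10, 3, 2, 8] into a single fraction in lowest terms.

a_0 = 4: 4/1
a_1 = 10: 41/10
a_2 = 3: 127/31
a_3 = 2: 295/72
a_4 = 8: 2487/607

2487/607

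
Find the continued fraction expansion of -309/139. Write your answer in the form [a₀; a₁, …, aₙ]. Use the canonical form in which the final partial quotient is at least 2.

[-3; 1, 3, 2, 15]

⌊-309/139⌋ = -3, remainder 108
⌊139/108⌋ = 1, remainder 31
⌊108/31⌋ = 3, remainder 15
⌊31/15⌋ = 2, remainder 1
⌊15/1⌋ = 15, remainder 0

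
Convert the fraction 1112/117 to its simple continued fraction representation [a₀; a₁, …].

Apply division with remainder until the remainder is 0:
⌊1112/117⌋ = 9, remainder 59
⌊117/59⌋ = 1, remainder 58
⌊59/58⌋ = 1, remainder 1
⌊58/1⌋ = 58, remainder 0

[9; 1, 1, 58]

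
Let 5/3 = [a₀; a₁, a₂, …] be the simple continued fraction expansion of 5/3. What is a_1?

Run the Euclidean algorithm, recording each quotient:
5 = 1·3 + 2, so a_0 = 1
3 = 1·2 + 1, so a_1 = 1

1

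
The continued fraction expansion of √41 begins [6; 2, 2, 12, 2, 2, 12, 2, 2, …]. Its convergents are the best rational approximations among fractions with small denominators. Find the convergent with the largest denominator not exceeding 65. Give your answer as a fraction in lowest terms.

a_0 = 6: 6/1  (≤ bound)
a_1 = 2: 13/2  (≤ bound)
a_2 = 2: 32/5  (≤ bound)
a_3 = 12: 397/62  (≤ bound)
a_4 = 2: 826/129  (> 65, stop)

397/62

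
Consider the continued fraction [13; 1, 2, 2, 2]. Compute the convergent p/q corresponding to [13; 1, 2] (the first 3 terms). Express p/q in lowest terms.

41/3

Start with 2.
1 + 1/(2/1) = 1 + 1/2 = 3/2
13 + 1/(3/2) = 13 + 2/3 = 41/3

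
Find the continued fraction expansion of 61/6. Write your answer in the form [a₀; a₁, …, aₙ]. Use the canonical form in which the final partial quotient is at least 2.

61 = 10·6 + 1, so a_0 = 10
6 = 6·1 + 0, so a_1 = 6

[10; 6]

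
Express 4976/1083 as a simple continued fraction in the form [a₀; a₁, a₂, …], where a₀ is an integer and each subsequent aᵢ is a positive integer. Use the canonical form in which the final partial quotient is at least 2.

4976 = 4·1083 + 644, so a_0 = 4
1083 = 1·644 + 439, so a_1 = 1
644 = 1·439 + 205, so a_2 = 1
439 = 2·205 + 29, so a_3 = 2
205 = 7·29 + 2, so a_4 = 7
29 = 14·2 + 1, so a_5 = 14
2 = 2·1 + 0, so a_6 = 2

[4; 1, 1, 2, 7, 14, 2]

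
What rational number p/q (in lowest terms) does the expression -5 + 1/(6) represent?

-29/6

Build up convergents one term at a time:
a_0 = -5: -5/1
a_1 = 6: -29/6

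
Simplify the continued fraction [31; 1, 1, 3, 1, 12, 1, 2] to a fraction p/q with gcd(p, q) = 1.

11455/363

Starting at the tail and folding back:
Start with 2.
1 + 1/(2/1) = 1 + 1/2 = 3/2
12 + 1/(3/2) = 12 + 2/3 = 38/3
1 + 1/(38/3) = 1 + 3/38 = 41/38
3 + 1/(41/38) = 3 + 38/41 = 161/41
1 + 1/(161/41) = 1 + 41/161 = 202/161
1 + 1/(202/161) = 1 + 161/202 = 363/202
31 + 1/(363/202) = 31 + 202/363 = 11455/363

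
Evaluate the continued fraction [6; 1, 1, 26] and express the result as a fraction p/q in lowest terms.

Build up convergents one term at a time:
a_0 = 6: 6/1
a_1 = 1: 7/1
a_2 = 1: 13/2
a_3 = 26: 345/53

345/53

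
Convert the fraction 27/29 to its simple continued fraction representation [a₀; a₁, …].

[0; 1, 13, 2]

Apply division with remainder until the remainder is 0:
27 = 0·29 + 27, so a_0 = 0
29 = 1·27 + 2, so a_1 = 1
27 = 13·2 + 1, so a_2 = 13
2 = 2·1 + 0, so a_3 = 2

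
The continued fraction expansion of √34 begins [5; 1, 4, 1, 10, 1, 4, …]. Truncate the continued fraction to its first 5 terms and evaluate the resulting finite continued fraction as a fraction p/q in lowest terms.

Starting at the tail and folding back:
Start with 10.
1 + 1/(10/1) = 1 + 1/10 = 11/10
4 + 1/(11/10) = 4 + 10/11 = 54/11
1 + 1/(54/11) = 1 + 11/54 = 65/54
5 + 1/(65/54) = 5 + 54/65 = 379/65

379/65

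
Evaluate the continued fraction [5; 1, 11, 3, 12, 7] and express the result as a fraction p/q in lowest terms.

a_0 = 5: 5/1
a_1 = 1: 6/1
a_2 = 11: 71/12
a_3 = 3: 219/37
a_4 = 12: 2699/456
a_5 = 7: 19112/3229

19112/3229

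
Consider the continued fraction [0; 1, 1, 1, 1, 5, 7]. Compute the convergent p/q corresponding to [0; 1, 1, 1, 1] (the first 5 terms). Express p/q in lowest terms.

3/5

a_0 = 0: 0/1
a_1 = 1: 1/1
a_2 = 1: 1/2
a_3 = 1: 2/3
a_4 = 1: 3/5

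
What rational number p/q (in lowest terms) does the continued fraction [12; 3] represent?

Start with 3.
12 + 1/(3/1) = 12 + 1/3 = 37/3

37/3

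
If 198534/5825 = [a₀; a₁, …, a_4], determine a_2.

198534 ÷ 5825 → quotient 34, remainder 484
5825 ÷ 484 → quotient 12, remainder 17
484 ÷ 17 → quotient 28, remainder 8

28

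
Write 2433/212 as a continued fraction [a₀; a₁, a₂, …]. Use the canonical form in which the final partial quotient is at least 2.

[11; 2, 10, 10]

⌊2433/212⌋ = 11, remainder 101
⌊212/101⌋ = 2, remainder 10
⌊101/10⌋ = 10, remainder 1
⌊10/1⌋ = 10, remainder 0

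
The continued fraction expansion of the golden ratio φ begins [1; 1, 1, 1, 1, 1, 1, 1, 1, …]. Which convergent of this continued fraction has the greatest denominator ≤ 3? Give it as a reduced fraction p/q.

List convergents until the denominator exceeds the bound:
a_0 = 1: 1/1  (≤ bound)
a_1 = 1: 2/1  (≤ bound)
a_2 = 1: 3/2  (≤ bound)
a_3 = 1: 5/3  (≤ bound)
a_4 = 1: 8/5  (> 3, stop)

5/3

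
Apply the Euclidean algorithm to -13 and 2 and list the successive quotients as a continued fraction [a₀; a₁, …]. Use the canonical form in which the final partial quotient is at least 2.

[-7; 2]

-13 ÷ 2 → quotient -7, remainder 1
2 ÷ 1 → quotient 2, remainder 0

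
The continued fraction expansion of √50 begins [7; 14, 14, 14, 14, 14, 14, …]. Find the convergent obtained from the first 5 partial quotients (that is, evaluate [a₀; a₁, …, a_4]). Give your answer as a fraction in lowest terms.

275807/39005

Build up convergents one term at a time:
a_0 = 7: 7/1
a_1 = 14: 99/14
a_2 = 14: 1393/197
a_3 = 14: 19601/2772
a_4 = 14: 275807/39005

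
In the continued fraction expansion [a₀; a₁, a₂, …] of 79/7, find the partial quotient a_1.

3

79 ÷ 7 → quotient 11, remainder 2
7 ÷ 2 → quotient 3, remainder 1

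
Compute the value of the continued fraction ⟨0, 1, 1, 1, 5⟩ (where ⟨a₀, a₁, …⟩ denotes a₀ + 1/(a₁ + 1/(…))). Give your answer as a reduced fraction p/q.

11/17

Start with 5.
1 + 1/(5/1) = 1 + 1/5 = 6/5
1 + 1/(6/5) = 1 + 5/6 = 11/6
1 + 1/(11/6) = 1 + 6/11 = 17/11
0 + 1/(17/11) = 0 + 11/17 = 11/17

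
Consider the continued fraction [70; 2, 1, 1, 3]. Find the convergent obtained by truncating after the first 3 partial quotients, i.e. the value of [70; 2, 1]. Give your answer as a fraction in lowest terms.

211/3

Starting at the tail and folding back:
Start with 1.
2 + 1/(1/1) = 2 + 1/1 = 3/1
70 + 1/(3/1) = 70 + 1/3 = 211/3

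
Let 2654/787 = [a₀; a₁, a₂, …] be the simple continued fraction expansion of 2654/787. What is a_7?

Apply division with remainder until the remainder is 0:
2654 ÷ 787 → quotient 3, remainder 293
787 ÷ 293 → quotient 2, remainder 201
293 ÷ 201 → quotient 1, remainder 92
201 ÷ 92 → quotient 2, remainder 17
92 ÷ 17 → quotient 5, remainder 7
17 ÷ 7 → quotient 2, remainder 3
7 ÷ 3 → quotient 2, remainder 1
3 ÷ 1 → quotient 3, remainder 0

3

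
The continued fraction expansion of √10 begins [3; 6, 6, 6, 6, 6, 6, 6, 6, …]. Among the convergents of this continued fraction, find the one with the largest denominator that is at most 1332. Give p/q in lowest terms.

721/228

a_0 = 3: 3/1  (≤ bound)
a_1 = 6: 19/6  (≤ bound)
a_2 = 6: 117/37  (≤ bound)
a_3 = 6: 721/228  (≤ bound)
a_4 = 6: 4443/1405  (> 1332, stop)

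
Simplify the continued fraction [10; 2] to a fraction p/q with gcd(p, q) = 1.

21/2

a_0 = 10: 10/1
a_1 = 2: 21/2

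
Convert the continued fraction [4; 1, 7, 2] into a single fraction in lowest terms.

83/17

a_0 = 4: 4/1
a_1 = 1: 5/1
a_2 = 7: 39/8
a_3 = 2: 83/17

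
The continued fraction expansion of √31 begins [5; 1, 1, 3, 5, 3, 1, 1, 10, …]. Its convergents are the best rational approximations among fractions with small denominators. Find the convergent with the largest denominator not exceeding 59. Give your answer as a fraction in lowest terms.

206/37

List convergents until the denominator exceeds the bound:
a_0 = 5: 5/1  (≤ bound)
a_1 = 1: 6/1  (≤ bound)
a_2 = 1: 11/2  (≤ bound)
a_3 = 3: 39/7  (≤ bound)
a_4 = 5: 206/37  (≤ bound)
a_5 = 3: 657/118  (> 59, stop)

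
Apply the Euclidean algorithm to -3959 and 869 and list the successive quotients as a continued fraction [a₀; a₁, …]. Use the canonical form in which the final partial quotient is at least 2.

-3959 ÷ 869 → quotient -5, remainder 386
869 ÷ 386 → quotient 2, remainder 97
386 ÷ 97 → quotient 3, remainder 95
97 ÷ 95 → quotient 1, remainder 2
95 ÷ 2 → quotient 47, remainder 1
2 ÷ 1 → quotient 2, remainder 0

[-5; 2, 3, 1, 47, 2]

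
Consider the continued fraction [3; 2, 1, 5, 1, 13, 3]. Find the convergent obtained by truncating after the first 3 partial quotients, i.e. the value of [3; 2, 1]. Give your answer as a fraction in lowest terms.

10/3

Start with 1.
2 + 1/(1/1) = 2 + 1/1 = 3/1
3 + 1/(3/1) = 3 + 1/3 = 10/3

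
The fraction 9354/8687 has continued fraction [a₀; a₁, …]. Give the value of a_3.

⌊9354/8687⌋ = 1, remainder 667
⌊8687/667⌋ = 13, remainder 16
⌊667/16⌋ = 41, remainder 11
⌊16/11⌋ = 1, remainder 5

1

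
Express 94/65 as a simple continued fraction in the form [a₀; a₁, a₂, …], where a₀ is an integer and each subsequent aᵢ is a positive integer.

94 ÷ 65 → quotient 1, remainder 29
65 ÷ 29 → quotient 2, remainder 7
29 ÷ 7 → quotient 4, remainder 1
7 ÷ 1 → quotient 7, remainder 0

[1; 2, 4, 7]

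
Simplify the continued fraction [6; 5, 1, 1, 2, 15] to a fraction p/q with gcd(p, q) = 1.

2663/431

Starting at the tail and folding back:
Start with 15.
2 + 1/(15/1) = 2 + 1/15 = 31/15
1 + 1/(31/15) = 1 + 15/31 = 46/31
1 + 1/(46/31) = 1 + 31/46 = 77/46
5 + 1/(77/46) = 5 + 46/77 = 431/77
6 + 1/(431/77) = 6 + 77/431 = 2663/431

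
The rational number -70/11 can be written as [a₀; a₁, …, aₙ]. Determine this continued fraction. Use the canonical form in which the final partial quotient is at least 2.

Repeatedly divide and take the remainder:
⌊-70/11⌋ = -7, remainder 7
⌊11/7⌋ = 1, remainder 4
⌊7/4⌋ = 1, remainder 3
⌊4/3⌋ = 1, remainder 1
⌊3/1⌋ = 3, remainder 0

[-7; 1, 1, 1, 3]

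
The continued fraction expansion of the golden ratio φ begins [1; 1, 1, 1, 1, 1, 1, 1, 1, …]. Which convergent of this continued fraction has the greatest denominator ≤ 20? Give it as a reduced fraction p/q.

21/13

a_0 = 1: 1/1  (≤ bound)
a_1 = 1: 2/1  (≤ bound)
a_2 = 1: 3/2  (≤ bound)
a_3 = 1: 5/3  (≤ bound)
a_4 = 1: 8/5  (≤ bound)
a_5 = 1: 13/8  (≤ bound)
a_6 = 1: 21/13  (≤ bound)
a_7 = 1: 34/21  (> 20, stop)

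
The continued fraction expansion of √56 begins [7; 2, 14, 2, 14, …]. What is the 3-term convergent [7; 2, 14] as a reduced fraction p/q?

217/29

a_0 = 7: 7/1
a_1 = 2: 15/2
a_2 = 14: 217/29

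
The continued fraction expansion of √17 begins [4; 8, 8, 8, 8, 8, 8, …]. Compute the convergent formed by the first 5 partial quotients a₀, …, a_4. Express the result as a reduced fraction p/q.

Start with 8.
8 + 1/(8/1) = 8 + 1/8 = 65/8
8 + 1/(65/8) = 8 + 8/65 = 528/65
8 + 1/(528/65) = 8 + 65/528 = 4289/528
4 + 1/(4289/528) = 4 + 528/4289 = 17684/4289

17684/4289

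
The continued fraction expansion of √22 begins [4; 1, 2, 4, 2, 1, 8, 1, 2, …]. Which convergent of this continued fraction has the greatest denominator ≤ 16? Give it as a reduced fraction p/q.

List convergents until the denominator exceeds the bound:
a_0 = 4: 4/1  (≤ bound)
a_1 = 1: 5/1  (≤ bound)
a_2 = 2: 14/3  (≤ bound)
a_3 = 4: 61/13  (≤ bound)
a_4 = 2: 136/29  (> 16, stop)

61/13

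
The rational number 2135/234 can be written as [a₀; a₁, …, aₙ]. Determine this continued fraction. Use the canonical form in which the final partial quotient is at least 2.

2135 = 9·234 + 29, so a_0 = 9
234 = 8·29 + 2, so a_1 = 8
29 = 14·2 + 1, so a_2 = 14
2 = 2·1 + 0, so a_3 = 2

[9; 8, 14, 2]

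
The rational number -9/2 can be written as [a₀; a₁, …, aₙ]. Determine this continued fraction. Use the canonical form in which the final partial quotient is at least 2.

⌊-9/2⌋ = -5, remainder 1
⌊2/1⌋ = 2, remainder 0

[-5; 2]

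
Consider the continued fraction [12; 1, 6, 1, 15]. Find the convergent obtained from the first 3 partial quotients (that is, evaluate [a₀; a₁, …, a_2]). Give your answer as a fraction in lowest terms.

Work from the innermost term outward:
Start with 6.
1 + 1/(6/1) = 1 + 1/6 = 7/6
12 + 1/(7/6) = 12 + 6/7 = 90/7

90/7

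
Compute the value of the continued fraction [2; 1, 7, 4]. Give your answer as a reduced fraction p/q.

95/33

Use the convergent recurrence hₖ = aₖ·hₖ₋₁ + hₖ₋₂ (and likewise for the denominators kₖ):
a_0 = 2: 2/1
a_1 = 1: 3/1
a_2 = 7: 23/8
a_3 = 4: 95/33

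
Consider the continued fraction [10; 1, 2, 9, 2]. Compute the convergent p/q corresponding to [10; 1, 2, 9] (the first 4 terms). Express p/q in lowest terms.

a_0 = 10: 10/1
a_1 = 1: 11/1
a_2 = 2: 32/3
a_3 = 9: 299/28

299/28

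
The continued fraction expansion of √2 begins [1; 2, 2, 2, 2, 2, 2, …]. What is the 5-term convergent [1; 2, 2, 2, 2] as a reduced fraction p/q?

Start with 2.
2 + 1/(2/1) = 2 + 1/2 = 5/2
2 + 1/(5/2) = 2 + 2/5 = 12/5
2 + 1/(12/5) = 2 + 5/12 = 29/12
1 + 1/(29/12) = 1 + 12/29 = 41/29

41/29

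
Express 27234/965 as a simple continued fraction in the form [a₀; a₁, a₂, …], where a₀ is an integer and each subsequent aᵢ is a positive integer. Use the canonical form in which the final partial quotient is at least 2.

27234 ÷ 965 → quotient 28, remainder 214
965 ÷ 214 → quotient 4, remainder 109
214 ÷ 109 → quotient 1, remainder 105
109 ÷ 105 → quotient 1, remainder 4
105 ÷ 4 → quotient 26, remainder 1
4 ÷ 1 → quotient 4, remainder 0

[28; 4, 1, 1, 26, 4]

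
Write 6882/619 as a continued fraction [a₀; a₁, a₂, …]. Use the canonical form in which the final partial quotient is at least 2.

[11; 8, 2, 11, 1, 2]

6882 = 11·619 + 73, so a_0 = 11
619 = 8·73 + 35, so a_1 = 8
73 = 2·35 + 3, so a_2 = 2
35 = 11·3 + 2, so a_3 = 11
3 = 1·2 + 1, so a_4 = 1
2 = 2·1 + 0, so a_5 = 2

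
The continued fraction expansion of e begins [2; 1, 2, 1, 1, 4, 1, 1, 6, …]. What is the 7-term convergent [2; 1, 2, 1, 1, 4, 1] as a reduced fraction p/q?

a_0 = 2: 2/1
a_1 = 1: 3/1
a_2 = 2: 8/3
a_3 = 1: 11/4
a_4 = 1: 19/7
a_5 = 4: 87/32
a_6 = 1: 106/39

106/39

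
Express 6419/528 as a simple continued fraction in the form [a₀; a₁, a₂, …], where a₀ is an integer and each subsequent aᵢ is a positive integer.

[12; 6, 2, 1, 3, 3, 2]

6419 ÷ 528 → quotient 12, remainder 83
528 ÷ 83 → quotient 6, remainder 30
83 ÷ 30 → quotient 2, remainder 23
30 ÷ 23 → quotient 1, remainder 7
23 ÷ 7 → quotient 3, remainder 2
7 ÷ 2 → quotient 3, remainder 1
2 ÷ 1 → quotient 2, remainder 0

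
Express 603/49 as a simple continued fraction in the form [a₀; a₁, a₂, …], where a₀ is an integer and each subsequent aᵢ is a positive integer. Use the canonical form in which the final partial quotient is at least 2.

Run the Euclidean algorithm, recording each quotient:
⌊603/49⌋ = 12, remainder 15
⌊49/15⌋ = 3, remainder 4
⌊15/4⌋ = 3, remainder 3
⌊4/3⌋ = 1, remainder 1
⌊3/1⌋ = 3, remainder 0

[12; 3, 3, 1, 3]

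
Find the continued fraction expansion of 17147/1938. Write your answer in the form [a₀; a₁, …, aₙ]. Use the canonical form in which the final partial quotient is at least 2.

⌊17147/1938⌋ = 8, remainder 1643
⌊1938/1643⌋ = 1, remainder 295
⌊1643/295⌋ = 5, remainder 168
⌊295/168⌋ = 1, remainder 127
⌊168/127⌋ = 1, remainder 41
⌊127/41⌋ = 3, remainder 4
⌊41/4⌋ = 10, remainder 1
⌊4/1⌋ = 4, remainder 0

[8; 1, 5, 1, 1, 3, 10, 4]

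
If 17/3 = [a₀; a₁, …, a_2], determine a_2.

2

17 = 5·3 + 2, so a_0 = 5
3 = 1·2 + 1, so a_1 = 1
2 = 2·1 + 0, so a_2 = 2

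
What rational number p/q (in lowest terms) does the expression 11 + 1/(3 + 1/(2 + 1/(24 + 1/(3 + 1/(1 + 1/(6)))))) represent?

Compute successive convergents:
a_0 = 11: 11/1
a_1 = 3: 34/3
a_2 = 2: 79/7
a_3 = 24: 1930/171
a_4 = 3: 5869/520
a_5 = 1: 7799/691
a_6 = 6: 52663/4666

52663/4666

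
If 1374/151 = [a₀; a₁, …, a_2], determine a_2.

Repeatedly divide and take the remainder:
1374 = 9·151 + 15, so a_0 = 9
151 = 10·15 + 1, so a_1 = 10
15 = 15·1 + 0, so a_2 = 15

15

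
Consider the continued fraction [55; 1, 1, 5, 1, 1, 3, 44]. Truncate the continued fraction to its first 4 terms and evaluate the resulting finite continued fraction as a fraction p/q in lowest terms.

611/11

Collapse the nested fraction from the inside out:
Start with 5.
1 + 1/(5/1) = 1 + 1/5 = 6/5
1 + 1/(6/5) = 1 + 5/6 = 11/6
55 + 1/(11/6) = 55 + 6/11 = 611/11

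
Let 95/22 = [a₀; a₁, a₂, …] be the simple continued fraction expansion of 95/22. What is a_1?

3

Repeatedly divide and take the remainder:
⌊95/22⌋ = 4, remainder 7
⌊22/7⌋ = 3, remainder 1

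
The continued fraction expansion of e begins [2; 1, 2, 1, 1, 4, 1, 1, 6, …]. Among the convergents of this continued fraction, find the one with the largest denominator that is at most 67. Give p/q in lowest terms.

106/39

List convergents until the denominator exceeds the bound:
a_0 = 2: 2/1  (≤ bound)
a_1 = 1: 3/1  (≤ bound)
a_2 = 2: 8/3  (≤ bound)
a_3 = 1: 11/4  (≤ bound)
a_4 = 1: 19/7  (≤ bound)
a_5 = 4: 87/32  (≤ bound)
a_6 = 1: 106/39  (≤ bound)
a_7 = 1: 193/71  (> 67, stop)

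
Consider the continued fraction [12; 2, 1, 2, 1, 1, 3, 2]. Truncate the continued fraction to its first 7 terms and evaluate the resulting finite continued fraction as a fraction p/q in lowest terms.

a_0 = 12: 12/1
a_1 = 2: 25/2
a_2 = 1: 37/3
a_3 = 2: 99/8
a_4 = 1: 136/11
a_5 = 1: 235/19
a_6 = 3: 841/68

841/68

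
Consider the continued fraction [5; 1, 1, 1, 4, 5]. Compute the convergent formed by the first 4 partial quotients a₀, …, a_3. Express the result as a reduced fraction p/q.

Start with 1.
1 + 1/(1/1) = 1 + 1/1 = 2/1
1 + 1/(2/1) = 1 + 1/2 = 3/2
5 + 1/(3/2) = 5 + 2/3 = 17/3

17/3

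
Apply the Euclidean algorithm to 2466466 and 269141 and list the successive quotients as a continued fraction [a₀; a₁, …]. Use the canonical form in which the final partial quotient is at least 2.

2466466 ÷ 269141 → quotient 9, remainder 44197
269141 ÷ 44197 → quotient 6, remainder 3959
44197 ÷ 3959 → quotient 11, remainder 648
3959 ÷ 648 → quotient 6, remainder 71
648 ÷ 71 → quotient 9, remainder 9
71 ÷ 9 → quotient 7, remainder 8
9 ÷ 8 → quotient 1, remainder 1
8 ÷ 1 → quotient 8, remainder 0

[9; 6, 11, 6, 9, 7, 1, 8]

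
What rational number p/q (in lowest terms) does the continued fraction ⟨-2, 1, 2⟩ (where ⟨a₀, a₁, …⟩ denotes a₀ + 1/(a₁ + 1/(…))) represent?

Start with 2.
1 + 1/(2/1) = 1 + 1/2 = 3/2
-2 + 1/(3/2) = -2 + 2/3 = -4/3

-4/3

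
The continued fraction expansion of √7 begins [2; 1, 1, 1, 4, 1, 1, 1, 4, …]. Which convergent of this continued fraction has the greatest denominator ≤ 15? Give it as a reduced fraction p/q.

37/14

a_0 = 2: 2/1  (≤ bound)
a_1 = 1: 3/1  (≤ bound)
a_2 = 1: 5/2  (≤ bound)
a_3 = 1: 8/3  (≤ bound)
a_4 = 4: 37/14  (≤ bound)
a_5 = 1: 45/17  (> 15, stop)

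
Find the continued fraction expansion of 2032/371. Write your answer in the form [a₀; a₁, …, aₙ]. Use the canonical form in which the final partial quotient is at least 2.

[5; 2, 10, 2, 2, 3]

2032 ÷ 371 → quotient 5, remainder 177
371 ÷ 177 → quotient 2, remainder 17
177 ÷ 17 → quotient 10, remainder 7
17 ÷ 7 → quotient 2, remainder 3
7 ÷ 3 → quotient 2, remainder 1
3 ÷ 1 → quotient 3, remainder 0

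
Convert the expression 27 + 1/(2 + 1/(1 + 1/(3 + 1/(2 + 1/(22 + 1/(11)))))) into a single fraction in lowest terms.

Compute successive convergents:
a_0 = 27: 27/1
a_1 = 2: 55/2
a_2 = 1: 82/3
a_3 = 3: 301/11
a_4 = 2: 684/25
a_5 = 22: 15349/561
a_6 = 11: 169523/6196

169523/6196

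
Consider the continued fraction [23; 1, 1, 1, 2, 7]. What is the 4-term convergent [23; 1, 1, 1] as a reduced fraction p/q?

Collapse the nested fraction from the inside out:
Start with 1.
1 + 1/(1/1) = 1 + 1/1 = 2/1
1 + 1/(2/1) = 1 + 1/2 = 3/2
23 + 1/(3/2) = 23 + 2/3 = 71/3

71/3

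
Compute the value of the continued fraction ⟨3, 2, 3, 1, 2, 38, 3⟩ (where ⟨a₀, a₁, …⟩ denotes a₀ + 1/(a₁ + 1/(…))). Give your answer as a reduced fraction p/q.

Compute successive convergents:
a_0 = 3: 3/1
a_1 = 2: 7/2
a_2 = 3: 24/7
a_3 = 1: 31/9
a_4 = 2: 86/25
a_5 = 38: 3299/959
a_6 = 3: 9983/2902

9983/2902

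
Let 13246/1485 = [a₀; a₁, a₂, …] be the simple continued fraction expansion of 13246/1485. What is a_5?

2

Repeatedly divide and take the remainder:
13246 = 8·1485 + 1366, so a_0 = 8
1485 = 1·1366 + 119, so a_1 = 1
1366 = 11·119 + 57, so a_2 = 11
119 = 2·57 + 5, so a_3 = 2
57 = 11·5 + 2, so a_4 = 11
5 = 2·2 + 1, so a_5 = 2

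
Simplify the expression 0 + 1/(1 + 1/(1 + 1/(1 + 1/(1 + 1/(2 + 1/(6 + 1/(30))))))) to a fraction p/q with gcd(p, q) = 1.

1538/2503

Starting at the tail and folding back:
Start with 30.
6 + 1/(30/1) = 6 + 1/30 = 181/30
2 + 1/(181/30) = 2 + 30/181 = 392/181
1 + 1/(392/181) = 1 + 181/392 = 573/392
1 + 1/(573/392) = 1 + 392/573 = 965/573
1 + 1/(965/573) = 1 + 573/965 = 1538/965
1 + 1/(1538/965) = 1 + 965/1538 = 2503/1538
0 + 1/(2503/1538) = 0 + 1538/2503 = 1538/2503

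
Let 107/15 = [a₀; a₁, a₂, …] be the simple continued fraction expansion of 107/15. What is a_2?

2

Run the Euclidean algorithm, recording each quotient:
⌊107/15⌋ = 7, remainder 2
⌊15/2⌋ = 7, remainder 1
⌊2/1⌋ = 2, remainder 0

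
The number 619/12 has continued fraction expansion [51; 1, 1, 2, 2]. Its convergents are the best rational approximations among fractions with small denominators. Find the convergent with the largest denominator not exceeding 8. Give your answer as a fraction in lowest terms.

a_0 = 51: 51/1  (≤ bound)
a_1 = 1: 52/1  (≤ bound)
a_2 = 1: 103/2  (≤ bound)
a_3 = 2: 258/5  (≤ bound)
a_4 = 2: 619/12  (> 8, stop)

258/5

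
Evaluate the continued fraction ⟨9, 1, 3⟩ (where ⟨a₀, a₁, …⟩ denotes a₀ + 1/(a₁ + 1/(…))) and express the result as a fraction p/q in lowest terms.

39/4

a_0 = 9: 9/1
a_1 = 1: 10/1
a_2 = 3: 39/4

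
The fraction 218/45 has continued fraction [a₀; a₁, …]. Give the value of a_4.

3

218 = 4·45 + 38, so a_0 = 4
45 = 1·38 + 7, so a_1 = 1
38 = 5·7 + 3, so a_2 = 5
7 = 2·3 + 1, so a_3 = 2
3 = 3·1 + 0, so a_4 = 3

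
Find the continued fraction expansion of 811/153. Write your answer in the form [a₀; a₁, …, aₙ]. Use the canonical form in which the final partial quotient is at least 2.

[5; 3, 3, 15]

811 ÷ 153 → quotient 5, remainder 46
153 ÷ 46 → quotient 3, remainder 15
46 ÷ 15 → quotient 3, remainder 1
15 ÷ 1 → quotient 15, remainder 0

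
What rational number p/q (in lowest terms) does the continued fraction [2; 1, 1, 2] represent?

13/5

Work from the innermost term outward:
Start with 2.
1 + 1/(2/1) = 1 + 1/2 = 3/2
1 + 1/(3/2) = 1 + 2/3 = 5/3
2 + 1/(5/3) = 2 + 3/5 = 13/5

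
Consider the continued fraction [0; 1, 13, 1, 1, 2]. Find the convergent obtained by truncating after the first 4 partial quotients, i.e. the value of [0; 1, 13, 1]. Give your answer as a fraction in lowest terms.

14/15

a_0 = 0: 0/1
a_1 = 1: 1/1
a_2 = 13: 13/14
a_3 = 1: 14/15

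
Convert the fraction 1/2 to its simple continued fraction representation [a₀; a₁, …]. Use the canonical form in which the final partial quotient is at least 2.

1 ÷ 2 → quotient 0, remainder 1
2 ÷ 1 → quotient 2, remainder 0

[0; 2]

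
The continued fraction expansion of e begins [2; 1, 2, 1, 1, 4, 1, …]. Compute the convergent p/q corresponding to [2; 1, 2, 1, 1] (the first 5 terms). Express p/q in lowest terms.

19/7

Use the convergent recurrence hₖ = aₖ·hₖ₋₁ + hₖ₋₂ (and likewise for the denominators kₖ):
a_0 = 2: 2/1
a_1 = 1: 3/1
a_2 = 2: 8/3
a_3 = 1: 11/4
a_4 = 1: 19/7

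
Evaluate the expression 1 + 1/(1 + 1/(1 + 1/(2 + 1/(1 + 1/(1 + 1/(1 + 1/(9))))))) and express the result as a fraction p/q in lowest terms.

Start with 9.
1 + 1/(9/1) = 1 + 1/9 = 10/9
1 + 1/(10/9) = 1 + 9/10 = 19/10
1 + 1/(19/10) = 1 + 10/19 = 29/19
2 + 1/(29/19) = 2 + 19/29 = 77/29
1 + 1/(77/29) = 1 + 29/77 = 106/77
1 + 1/(106/77) = 1 + 77/106 = 183/106
1 + 1/(183/106) = 1 + 106/183 = 289/183

289/183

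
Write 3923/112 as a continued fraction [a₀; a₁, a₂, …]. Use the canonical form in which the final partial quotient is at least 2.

[35; 37, 3]

3923 ÷ 112 → quotient 35, remainder 3
112 ÷ 3 → quotient 37, remainder 1
3 ÷ 1 → quotient 3, remainder 0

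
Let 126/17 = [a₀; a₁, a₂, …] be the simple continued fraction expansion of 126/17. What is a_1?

⌊126/17⌋ = 7, remainder 7
⌊17/7⌋ = 2, remainder 3

2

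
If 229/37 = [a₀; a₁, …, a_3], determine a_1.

⌊229/37⌋ = 6, remainder 7
⌊37/7⌋ = 5, remainder 2

5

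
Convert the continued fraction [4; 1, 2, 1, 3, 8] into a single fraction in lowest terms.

587/124

a_0 = 4: 4/1
a_1 = 1: 5/1
a_2 = 2: 14/3
a_3 = 1: 19/4
a_4 = 3: 71/15
a_5 = 8: 587/124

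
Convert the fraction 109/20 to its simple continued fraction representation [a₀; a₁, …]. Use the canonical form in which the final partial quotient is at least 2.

Run the Euclidean algorithm, recording each quotient:
⌊109/20⌋ = 5, remainder 9
⌊20/9⌋ = 2, remainder 2
⌊9/2⌋ = 4, remainder 1
⌊2/1⌋ = 2, remainder 0

[5; 2, 4, 2]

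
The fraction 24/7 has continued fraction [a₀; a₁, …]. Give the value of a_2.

⌊24/7⌋ = 3, remainder 3
⌊7/3⌋ = 2, remainder 1
⌊3/1⌋ = 3, remainder 0

3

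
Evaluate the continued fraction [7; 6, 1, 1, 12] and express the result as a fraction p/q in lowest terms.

Collapse the nested fraction from the inside out:
Start with 12.
1 + 1/(12/1) = 1 + 1/12 = 13/12
1 + 1/(13/12) = 1 + 12/13 = 25/13
6 + 1/(25/13) = 6 + 13/25 = 163/25
7 + 1/(163/25) = 7 + 25/163 = 1166/163

1166/163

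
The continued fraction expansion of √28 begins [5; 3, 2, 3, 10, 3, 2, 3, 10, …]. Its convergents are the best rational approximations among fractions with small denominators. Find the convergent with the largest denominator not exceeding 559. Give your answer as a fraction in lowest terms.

List convergents until the denominator exceeds the bound:
a_0 = 5: 5/1  (≤ bound)
a_1 = 3: 16/3  (≤ bound)
a_2 = 2: 37/7  (≤ bound)
a_3 = 3: 127/24  (≤ bound)
a_4 = 10: 1307/247  (≤ bound)
a_5 = 3: 4048/765  (> 559, stop)

1307/247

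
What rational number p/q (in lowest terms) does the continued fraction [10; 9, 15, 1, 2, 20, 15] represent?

Collapse the nested fraction from the inside out:
Start with 15.
20 + 1/(15/1) = 20 + 1/15 = 301/15
2 + 1/(301/15) = 2 + 15/301 = 617/301
1 + 1/(617/301) = 1 + 301/617 = 918/617
15 + 1/(918/617) = 15 + 617/918 = 14387/918
9 + 1/(14387/918) = 9 + 918/14387 = 130401/14387
10 + 1/(130401/14387) = 10 + 14387/130401 = 1318397/130401

1318397/130401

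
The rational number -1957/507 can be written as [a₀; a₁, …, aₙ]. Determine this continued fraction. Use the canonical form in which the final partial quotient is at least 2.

Apply division with remainder until the remainder is 0:
-1957 = -4·507 + 71, so a_0 = -4
507 = 7·71 + 10, so a_1 = 7
71 = 7·10 + 1, so a_2 = 7
10 = 10·1 + 0, so a_3 = 10

[-4; 7, 7, 10]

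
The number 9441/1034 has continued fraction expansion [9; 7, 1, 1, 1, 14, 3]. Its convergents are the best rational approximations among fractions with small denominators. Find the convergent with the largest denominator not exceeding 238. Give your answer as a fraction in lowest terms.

a_0 = 9: 9/1  (≤ bound)
a_1 = 7: 64/7  (≤ bound)
a_2 = 1: 73/8  (≤ bound)
a_3 = 1: 137/15  (≤ bound)
a_4 = 1: 210/23  (≤ bound)
a_5 = 14: 3077/337  (> 238, stop)

210/23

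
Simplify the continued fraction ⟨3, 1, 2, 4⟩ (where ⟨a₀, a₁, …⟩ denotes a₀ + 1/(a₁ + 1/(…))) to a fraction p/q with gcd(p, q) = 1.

Starting at the tail and folding back:
Start with 4.
2 + 1/(4/1) = 2 + 1/4 = 9/4
1 + 1/(9/4) = 1 + 4/9 = 13/9
3 + 1/(13/9) = 3 + 9/13 = 48/13

48/13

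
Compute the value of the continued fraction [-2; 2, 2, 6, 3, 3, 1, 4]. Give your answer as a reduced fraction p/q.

a_0 = -2: -2/1
a_1 = 2: -3/2
a_2 = 2: -8/5
a_3 = 6: -51/32
a_4 = 3: -161/101
a_5 = 3: -534/335
a_6 = 1: -695/436
a_7 = 4: -3314/2079

-3314/2079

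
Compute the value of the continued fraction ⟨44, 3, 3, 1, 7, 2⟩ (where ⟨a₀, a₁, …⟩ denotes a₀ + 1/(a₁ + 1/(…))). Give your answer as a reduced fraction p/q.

9526/215

Work from the innermost term outward:
Start with 2.
7 + 1/(2/1) = 7 + 1/2 = 15/2
1 + 1/(15/2) = 1 + 2/15 = 17/15
3 + 1/(17/15) = 3 + 15/17 = 66/17
3 + 1/(66/17) = 3 + 17/66 = 215/66
44 + 1/(215/66) = 44 + 66/215 = 9526/215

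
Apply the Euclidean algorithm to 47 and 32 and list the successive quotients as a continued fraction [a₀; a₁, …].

Run the Euclidean algorithm, recording each quotient:
47 ÷ 32 → quotient 1, remainder 15
32 ÷ 15 → quotient 2, remainder 2
15 ÷ 2 → quotient 7, remainder 1
2 ÷ 1 → quotient 2, remainder 0

[1; 2, 7, 2]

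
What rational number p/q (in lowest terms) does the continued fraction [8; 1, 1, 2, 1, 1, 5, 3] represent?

1828/213

Use the convergent recurrence hₖ = aₖ·hₖ₋₁ + hₖ₋₂ (and likewise for the denominators kₖ):
a_0 = 8: 8/1
a_1 = 1: 9/1
a_2 = 1: 17/2
a_3 = 2: 43/5
a_4 = 1: 60/7
a_5 = 1: 103/12
a_6 = 5: 575/67
a_7 = 3: 1828/213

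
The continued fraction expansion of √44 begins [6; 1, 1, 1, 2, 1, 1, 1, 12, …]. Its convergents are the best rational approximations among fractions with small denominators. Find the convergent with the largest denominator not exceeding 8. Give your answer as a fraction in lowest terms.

a_0 = 6: 6/1  (≤ bound)
a_1 = 1: 7/1  (≤ bound)
a_2 = 1: 13/2  (≤ bound)
a_3 = 1: 20/3  (≤ bound)
a_4 = 2: 53/8  (≤ bound)
a_5 = 1: 73/11  (> 8, stop)

53/8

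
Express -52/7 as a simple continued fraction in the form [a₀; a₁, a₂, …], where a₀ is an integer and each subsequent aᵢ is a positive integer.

[-8; 1, 1, 3]

-52 = -8·7 + 4, so a_0 = -8
7 = 1·4 + 3, so a_1 = 1
4 = 1·3 + 1, so a_2 = 1
3 = 3·1 + 0, so a_3 = 3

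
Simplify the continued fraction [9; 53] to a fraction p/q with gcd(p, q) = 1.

Collapse the nested fraction from the inside out:
Start with 53.
9 + 1/(53/1) = 9 + 1/53 = 478/53

478/53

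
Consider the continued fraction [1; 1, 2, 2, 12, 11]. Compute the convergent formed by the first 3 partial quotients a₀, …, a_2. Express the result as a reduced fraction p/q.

Start with 2.
1 + 1/(2/1) = 1 + 1/2 = 3/2
1 + 1/(3/2) = 1 + 2/3 = 5/3

5/3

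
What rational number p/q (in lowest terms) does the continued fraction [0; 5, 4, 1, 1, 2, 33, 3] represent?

2327/12141

Use the convergent recurrence hₖ = aₖ·hₖ₋₁ + hₖ₋₂ (and likewise for the denominators kₖ):
a_0 = 0: 0/1
a_1 = 5: 1/5
a_2 = 4: 4/21
a_3 = 1: 5/26
a_4 = 1: 9/47
a_5 = 2: 23/120
a_6 = 33: 768/4007
a_7 = 3: 2327/12141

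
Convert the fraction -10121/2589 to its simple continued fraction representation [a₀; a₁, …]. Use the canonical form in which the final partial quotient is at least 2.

[-4; 11, 58, 1, 3]

Apply division with remainder until the remainder is 0:
-10121 = -4·2589 + 235, so a_0 = -4
2589 = 11·235 + 4, so a_1 = 11
235 = 58·4 + 3, so a_2 = 58
4 = 1·3 + 1, so a_3 = 1
3 = 3·1 + 0, so a_4 = 3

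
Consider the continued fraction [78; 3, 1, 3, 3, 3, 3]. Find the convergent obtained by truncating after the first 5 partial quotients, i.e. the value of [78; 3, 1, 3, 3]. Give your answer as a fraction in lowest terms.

3835/49

Work from the innermost term outward:
Start with 3.
3 + 1/(3/1) = 3 + 1/3 = 10/3
1 + 1/(10/3) = 1 + 3/10 = 13/10
3 + 1/(13/10) = 3 + 10/13 = 49/13
78 + 1/(49/13) = 78 + 13/49 = 3835/49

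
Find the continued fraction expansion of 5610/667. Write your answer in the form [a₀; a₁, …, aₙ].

[8; 2, 2, 3, 3, 3, 1, 2]

5610 = 8·667 + 274, so a_0 = 8
667 = 2·274 + 119, so a_1 = 2
274 = 2·119 + 36, so a_2 = 2
119 = 3·36 + 11, so a_3 = 3
36 = 3·11 + 3, so a_4 = 3
11 = 3·3 + 2, so a_5 = 3
3 = 1·2 + 1, so a_6 = 1
2 = 2·1 + 0, so a_7 = 2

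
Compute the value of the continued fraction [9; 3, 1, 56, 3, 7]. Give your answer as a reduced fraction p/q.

Start with 7.
3 + 1/(7/1) = 3 + 1/7 = 22/7
56 + 1/(22/7) = 56 + 7/22 = 1239/22
1 + 1/(1239/22) = 1 + 22/1239 = 1261/1239
3 + 1/(1261/1239) = 3 + 1239/1261 = 5022/1261
9 + 1/(5022/1261) = 9 + 1261/5022 = 46459/5022

46459/5022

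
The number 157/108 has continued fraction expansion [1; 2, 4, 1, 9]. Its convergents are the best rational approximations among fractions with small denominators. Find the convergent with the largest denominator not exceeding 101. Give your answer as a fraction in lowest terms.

16/11

a_0 = 1: 1/1  (≤ bound)
a_1 = 2: 3/2  (≤ bound)
a_2 = 4: 13/9  (≤ bound)
a_3 = 1: 16/11  (≤ bound)
a_4 = 9: 157/108  (> 101, stop)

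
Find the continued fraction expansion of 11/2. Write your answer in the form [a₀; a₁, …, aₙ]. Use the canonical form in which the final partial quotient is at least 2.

[5; 2]

11 ÷ 2 → quotient 5, remainder 1
2 ÷ 1 → quotient 2, remainder 0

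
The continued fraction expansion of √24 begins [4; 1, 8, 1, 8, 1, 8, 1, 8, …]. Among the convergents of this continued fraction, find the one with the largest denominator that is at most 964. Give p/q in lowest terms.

List convergents until the denominator exceeds the bound:
a_0 = 4: 4/1  (≤ bound)
a_1 = 1: 5/1  (≤ bound)
a_2 = 8: 44/9  (≤ bound)
a_3 = 1: 49/10  (≤ bound)
a_4 = 8: 436/89  (≤ bound)
a_5 = 1: 485/99  (≤ bound)
a_6 = 8: 4316/881  (≤ bound)
a_7 = 1: 4801/980  (> 964, stop)

4316/881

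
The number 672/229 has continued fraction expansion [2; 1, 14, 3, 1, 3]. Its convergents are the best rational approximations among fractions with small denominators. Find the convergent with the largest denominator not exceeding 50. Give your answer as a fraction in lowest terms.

a_0 = 2: 2/1  (≤ bound)
a_1 = 1: 3/1  (≤ bound)
a_2 = 14: 44/15  (≤ bound)
a_3 = 3: 135/46  (≤ bound)
a_4 = 1: 179/61  (> 50, stop)

135/46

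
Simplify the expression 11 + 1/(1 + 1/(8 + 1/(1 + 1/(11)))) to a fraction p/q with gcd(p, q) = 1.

1416/119

Start with 11.
1 + 1/(11/1) = 1 + 1/11 = 12/11
8 + 1/(12/11) = 8 + 11/12 = 107/12
1 + 1/(107/12) = 1 + 12/107 = 119/107
11 + 1/(119/107) = 11 + 107/119 = 1416/119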